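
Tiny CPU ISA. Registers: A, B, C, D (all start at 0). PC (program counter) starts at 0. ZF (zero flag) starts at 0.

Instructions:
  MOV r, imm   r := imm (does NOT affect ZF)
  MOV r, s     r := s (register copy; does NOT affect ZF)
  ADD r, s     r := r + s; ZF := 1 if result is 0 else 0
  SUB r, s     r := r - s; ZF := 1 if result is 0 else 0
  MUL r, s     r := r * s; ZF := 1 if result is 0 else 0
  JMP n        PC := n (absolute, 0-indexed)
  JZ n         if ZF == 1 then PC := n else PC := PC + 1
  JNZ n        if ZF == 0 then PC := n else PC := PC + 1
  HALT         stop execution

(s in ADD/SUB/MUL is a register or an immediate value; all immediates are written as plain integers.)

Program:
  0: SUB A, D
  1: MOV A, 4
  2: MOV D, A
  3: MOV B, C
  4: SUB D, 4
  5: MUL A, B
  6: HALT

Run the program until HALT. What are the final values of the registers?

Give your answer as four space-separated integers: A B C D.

Answer: 0 0 0 0

Derivation:
Step 1: PC=0 exec 'SUB A, D'. After: A=0 B=0 C=0 D=0 ZF=1 PC=1
Step 2: PC=1 exec 'MOV A, 4'. After: A=4 B=0 C=0 D=0 ZF=1 PC=2
Step 3: PC=2 exec 'MOV D, A'. After: A=4 B=0 C=0 D=4 ZF=1 PC=3
Step 4: PC=3 exec 'MOV B, C'. After: A=4 B=0 C=0 D=4 ZF=1 PC=4
Step 5: PC=4 exec 'SUB D, 4'. After: A=4 B=0 C=0 D=0 ZF=1 PC=5
Step 6: PC=5 exec 'MUL A, B'. After: A=0 B=0 C=0 D=0 ZF=1 PC=6
Step 7: PC=6 exec 'HALT'. After: A=0 B=0 C=0 D=0 ZF=1 PC=6 HALTED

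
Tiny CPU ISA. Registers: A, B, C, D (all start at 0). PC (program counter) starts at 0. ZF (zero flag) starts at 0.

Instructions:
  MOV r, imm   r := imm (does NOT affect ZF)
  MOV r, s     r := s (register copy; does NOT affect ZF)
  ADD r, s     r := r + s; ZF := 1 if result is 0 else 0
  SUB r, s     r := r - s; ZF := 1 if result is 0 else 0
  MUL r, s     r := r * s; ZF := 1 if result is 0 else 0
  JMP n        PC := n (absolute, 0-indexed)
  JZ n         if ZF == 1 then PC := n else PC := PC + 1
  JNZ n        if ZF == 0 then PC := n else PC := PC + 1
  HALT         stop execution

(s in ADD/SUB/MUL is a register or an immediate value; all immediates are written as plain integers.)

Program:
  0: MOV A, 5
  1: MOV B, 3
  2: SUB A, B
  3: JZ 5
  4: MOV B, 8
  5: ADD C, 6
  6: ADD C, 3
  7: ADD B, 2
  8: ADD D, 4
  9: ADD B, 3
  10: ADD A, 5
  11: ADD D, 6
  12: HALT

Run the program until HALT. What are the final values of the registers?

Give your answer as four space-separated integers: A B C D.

Step 1: PC=0 exec 'MOV A, 5'. After: A=5 B=0 C=0 D=0 ZF=0 PC=1
Step 2: PC=1 exec 'MOV B, 3'. After: A=5 B=3 C=0 D=0 ZF=0 PC=2
Step 3: PC=2 exec 'SUB A, B'. After: A=2 B=3 C=0 D=0 ZF=0 PC=3
Step 4: PC=3 exec 'JZ 5'. After: A=2 B=3 C=0 D=0 ZF=0 PC=4
Step 5: PC=4 exec 'MOV B, 8'. After: A=2 B=8 C=0 D=0 ZF=0 PC=5
Step 6: PC=5 exec 'ADD C, 6'. After: A=2 B=8 C=6 D=0 ZF=0 PC=6
Step 7: PC=6 exec 'ADD C, 3'. After: A=2 B=8 C=9 D=0 ZF=0 PC=7
Step 8: PC=7 exec 'ADD B, 2'. After: A=2 B=10 C=9 D=0 ZF=0 PC=8
Step 9: PC=8 exec 'ADD D, 4'. After: A=2 B=10 C=9 D=4 ZF=0 PC=9
Step 10: PC=9 exec 'ADD B, 3'. After: A=2 B=13 C=9 D=4 ZF=0 PC=10
Step 11: PC=10 exec 'ADD A, 5'. After: A=7 B=13 C=9 D=4 ZF=0 PC=11
Step 12: PC=11 exec 'ADD D, 6'. After: A=7 B=13 C=9 D=10 ZF=0 PC=12
Step 13: PC=12 exec 'HALT'. After: A=7 B=13 C=9 D=10 ZF=0 PC=12 HALTED

Answer: 7 13 9 10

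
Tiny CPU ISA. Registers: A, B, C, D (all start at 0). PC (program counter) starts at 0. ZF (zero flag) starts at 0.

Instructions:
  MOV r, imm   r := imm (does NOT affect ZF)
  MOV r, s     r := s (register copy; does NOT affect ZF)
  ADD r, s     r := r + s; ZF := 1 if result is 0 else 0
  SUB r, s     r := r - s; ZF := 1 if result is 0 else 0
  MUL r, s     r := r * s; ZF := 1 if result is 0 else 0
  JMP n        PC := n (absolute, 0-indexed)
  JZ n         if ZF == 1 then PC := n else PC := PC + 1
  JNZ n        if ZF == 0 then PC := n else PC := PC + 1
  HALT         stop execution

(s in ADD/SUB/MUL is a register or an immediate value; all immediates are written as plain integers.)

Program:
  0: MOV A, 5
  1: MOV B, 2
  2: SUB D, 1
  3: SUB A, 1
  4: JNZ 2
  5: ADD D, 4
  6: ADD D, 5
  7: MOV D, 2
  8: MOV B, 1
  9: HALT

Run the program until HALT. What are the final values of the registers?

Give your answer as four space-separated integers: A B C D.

Step 1: PC=0 exec 'MOV A, 5'. After: A=5 B=0 C=0 D=0 ZF=0 PC=1
Step 2: PC=1 exec 'MOV B, 2'. After: A=5 B=2 C=0 D=0 ZF=0 PC=2
Step 3: PC=2 exec 'SUB D, 1'. After: A=5 B=2 C=0 D=-1 ZF=0 PC=3
Step 4: PC=3 exec 'SUB A, 1'. After: A=4 B=2 C=0 D=-1 ZF=0 PC=4
Step 5: PC=4 exec 'JNZ 2'. After: A=4 B=2 C=0 D=-1 ZF=0 PC=2
Step 6: PC=2 exec 'SUB D, 1'. After: A=4 B=2 C=0 D=-2 ZF=0 PC=3
Step 7: PC=3 exec 'SUB A, 1'. After: A=3 B=2 C=0 D=-2 ZF=0 PC=4
Step 8: PC=4 exec 'JNZ 2'. After: A=3 B=2 C=0 D=-2 ZF=0 PC=2
Step 9: PC=2 exec 'SUB D, 1'. After: A=3 B=2 C=0 D=-3 ZF=0 PC=3
Step 10: PC=3 exec 'SUB A, 1'. After: A=2 B=2 C=0 D=-3 ZF=0 PC=4
Step 11: PC=4 exec 'JNZ 2'. After: A=2 B=2 C=0 D=-3 ZF=0 PC=2
Step 12: PC=2 exec 'SUB D, 1'. After: A=2 B=2 C=0 D=-4 ZF=0 PC=3
Step 13: PC=3 exec 'SUB A, 1'. After: A=1 B=2 C=0 D=-4 ZF=0 PC=4
Step 14: PC=4 exec 'JNZ 2'. After: A=1 B=2 C=0 D=-4 ZF=0 PC=2
Step 15: PC=2 exec 'SUB D, 1'. After: A=1 B=2 C=0 D=-5 ZF=0 PC=3
Step 16: PC=3 exec 'SUB A, 1'. After: A=0 B=2 C=0 D=-5 ZF=1 PC=4
Step 17: PC=4 exec 'JNZ 2'. After: A=0 B=2 C=0 D=-5 ZF=1 PC=5
Step 18: PC=5 exec 'ADD D, 4'. After: A=0 B=2 C=0 D=-1 ZF=0 PC=6
Step 19: PC=6 exec 'ADD D, 5'. After: A=0 B=2 C=0 D=4 ZF=0 PC=7
Step 20: PC=7 exec 'MOV D, 2'. After: A=0 B=2 C=0 D=2 ZF=0 PC=8
Step 21: PC=8 exec 'MOV B, 1'. After: A=0 B=1 C=0 D=2 ZF=0 PC=9
Step 22: PC=9 exec 'HALT'. After: A=0 B=1 C=0 D=2 ZF=0 PC=9 HALTED

Answer: 0 1 0 2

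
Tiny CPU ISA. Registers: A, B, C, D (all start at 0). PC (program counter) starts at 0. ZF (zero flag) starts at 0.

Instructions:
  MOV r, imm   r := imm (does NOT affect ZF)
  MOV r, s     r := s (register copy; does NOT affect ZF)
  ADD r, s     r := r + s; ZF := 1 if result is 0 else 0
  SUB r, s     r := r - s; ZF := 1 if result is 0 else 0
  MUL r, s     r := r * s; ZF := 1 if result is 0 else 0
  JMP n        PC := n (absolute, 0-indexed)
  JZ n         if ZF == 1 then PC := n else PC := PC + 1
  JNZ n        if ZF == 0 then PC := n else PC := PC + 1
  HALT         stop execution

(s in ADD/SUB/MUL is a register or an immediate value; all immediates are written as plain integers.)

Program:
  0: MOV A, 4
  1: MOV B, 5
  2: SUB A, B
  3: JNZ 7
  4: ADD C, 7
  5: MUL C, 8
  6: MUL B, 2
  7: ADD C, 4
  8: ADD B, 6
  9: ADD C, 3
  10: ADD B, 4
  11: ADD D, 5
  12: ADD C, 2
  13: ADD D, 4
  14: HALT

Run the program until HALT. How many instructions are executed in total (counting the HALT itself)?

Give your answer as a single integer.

Step 1: PC=0 exec 'MOV A, 4'. After: A=4 B=0 C=0 D=0 ZF=0 PC=1
Step 2: PC=1 exec 'MOV B, 5'. After: A=4 B=5 C=0 D=0 ZF=0 PC=2
Step 3: PC=2 exec 'SUB A, B'. After: A=-1 B=5 C=0 D=0 ZF=0 PC=3
Step 4: PC=3 exec 'JNZ 7'. After: A=-1 B=5 C=0 D=0 ZF=0 PC=7
Step 5: PC=7 exec 'ADD C, 4'. After: A=-1 B=5 C=4 D=0 ZF=0 PC=8
Step 6: PC=8 exec 'ADD B, 6'. After: A=-1 B=11 C=4 D=0 ZF=0 PC=9
Step 7: PC=9 exec 'ADD C, 3'. After: A=-1 B=11 C=7 D=0 ZF=0 PC=10
Step 8: PC=10 exec 'ADD B, 4'. After: A=-1 B=15 C=7 D=0 ZF=0 PC=11
Step 9: PC=11 exec 'ADD D, 5'. After: A=-1 B=15 C=7 D=5 ZF=0 PC=12
Step 10: PC=12 exec 'ADD C, 2'. After: A=-1 B=15 C=9 D=5 ZF=0 PC=13
Step 11: PC=13 exec 'ADD D, 4'. After: A=-1 B=15 C=9 D=9 ZF=0 PC=14
Step 12: PC=14 exec 'HALT'. After: A=-1 B=15 C=9 D=9 ZF=0 PC=14 HALTED
Total instructions executed: 12

Answer: 12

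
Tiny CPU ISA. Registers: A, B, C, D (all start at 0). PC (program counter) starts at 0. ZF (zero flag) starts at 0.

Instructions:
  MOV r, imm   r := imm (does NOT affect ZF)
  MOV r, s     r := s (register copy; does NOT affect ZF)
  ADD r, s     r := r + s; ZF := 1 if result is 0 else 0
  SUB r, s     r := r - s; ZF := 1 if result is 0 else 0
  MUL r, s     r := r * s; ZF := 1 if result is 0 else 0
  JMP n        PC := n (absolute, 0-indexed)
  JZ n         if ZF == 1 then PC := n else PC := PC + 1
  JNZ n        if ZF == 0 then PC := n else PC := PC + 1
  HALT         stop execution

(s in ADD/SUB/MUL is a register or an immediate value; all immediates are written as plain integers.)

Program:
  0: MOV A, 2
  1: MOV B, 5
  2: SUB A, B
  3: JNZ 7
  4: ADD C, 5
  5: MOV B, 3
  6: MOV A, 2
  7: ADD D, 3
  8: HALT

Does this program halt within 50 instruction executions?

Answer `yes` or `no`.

Answer: yes

Derivation:
Step 1: PC=0 exec 'MOV A, 2'. After: A=2 B=0 C=0 D=0 ZF=0 PC=1
Step 2: PC=1 exec 'MOV B, 5'. After: A=2 B=5 C=0 D=0 ZF=0 PC=2
Step 3: PC=2 exec 'SUB A, B'. After: A=-3 B=5 C=0 D=0 ZF=0 PC=3
Step 4: PC=3 exec 'JNZ 7'. After: A=-3 B=5 C=0 D=0 ZF=0 PC=7
Step 5: PC=7 exec 'ADD D, 3'. After: A=-3 B=5 C=0 D=3 ZF=0 PC=8
Step 6: PC=8 exec 'HALT'. After: A=-3 B=5 C=0 D=3 ZF=0 PC=8 HALTED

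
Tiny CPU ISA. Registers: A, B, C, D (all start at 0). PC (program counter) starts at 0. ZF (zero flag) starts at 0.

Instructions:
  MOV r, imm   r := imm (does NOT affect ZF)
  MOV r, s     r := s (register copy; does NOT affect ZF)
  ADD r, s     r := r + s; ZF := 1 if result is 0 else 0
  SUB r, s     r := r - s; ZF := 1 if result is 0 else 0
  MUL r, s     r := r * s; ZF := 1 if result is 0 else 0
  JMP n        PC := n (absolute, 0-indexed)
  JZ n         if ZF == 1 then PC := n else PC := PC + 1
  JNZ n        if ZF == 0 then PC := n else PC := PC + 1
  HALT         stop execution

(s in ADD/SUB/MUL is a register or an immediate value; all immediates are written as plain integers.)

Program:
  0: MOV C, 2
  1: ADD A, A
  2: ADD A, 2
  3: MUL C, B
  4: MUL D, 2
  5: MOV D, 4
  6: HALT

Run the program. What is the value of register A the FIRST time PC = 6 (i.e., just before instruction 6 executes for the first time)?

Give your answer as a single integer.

Step 1: PC=0 exec 'MOV C, 2'. After: A=0 B=0 C=2 D=0 ZF=0 PC=1
Step 2: PC=1 exec 'ADD A, A'. After: A=0 B=0 C=2 D=0 ZF=1 PC=2
Step 3: PC=2 exec 'ADD A, 2'. After: A=2 B=0 C=2 D=0 ZF=0 PC=3
Step 4: PC=3 exec 'MUL C, B'. After: A=2 B=0 C=0 D=0 ZF=1 PC=4
Step 5: PC=4 exec 'MUL D, 2'. After: A=2 B=0 C=0 D=0 ZF=1 PC=5
Step 6: PC=5 exec 'MOV D, 4'. After: A=2 B=0 C=0 D=4 ZF=1 PC=6
First time PC=6: A=2

2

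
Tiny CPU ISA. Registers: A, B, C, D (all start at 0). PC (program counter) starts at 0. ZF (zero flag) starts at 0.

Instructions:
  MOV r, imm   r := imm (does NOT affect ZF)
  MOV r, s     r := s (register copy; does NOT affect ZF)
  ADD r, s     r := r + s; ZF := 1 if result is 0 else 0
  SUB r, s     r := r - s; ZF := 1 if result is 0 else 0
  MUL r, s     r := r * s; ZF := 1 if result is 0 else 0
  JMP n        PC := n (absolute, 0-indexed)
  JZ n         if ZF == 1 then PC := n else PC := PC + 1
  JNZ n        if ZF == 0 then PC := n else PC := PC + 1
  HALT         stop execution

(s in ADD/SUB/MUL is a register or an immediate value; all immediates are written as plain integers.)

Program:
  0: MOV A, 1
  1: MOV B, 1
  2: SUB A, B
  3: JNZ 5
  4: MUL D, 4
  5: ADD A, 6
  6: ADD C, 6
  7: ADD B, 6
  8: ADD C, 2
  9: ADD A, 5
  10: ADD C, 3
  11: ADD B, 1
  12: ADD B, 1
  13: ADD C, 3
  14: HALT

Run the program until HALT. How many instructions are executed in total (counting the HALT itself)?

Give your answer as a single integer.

Step 1: PC=0 exec 'MOV A, 1'. After: A=1 B=0 C=0 D=0 ZF=0 PC=1
Step 2: PC=1 exec 'MOV B, 1'. After: A=1 B=1 C=0 D=0 ZF=0 PC=2
Step 3: PC=2 exec 'SUB A, B'. After: A=0 B=1 C=0 D=0 ZF=1 PC=3
Step 4: PC=3 exec 'JNZ 5'. After: A=0 B=1 C=0 D=0 ZF=1 PC=4
Step 5: PC=4 exec 'MUL D, 4'. After: A=0 B=1 C=0 D=0 ZF=1 PC=5
Step 6: PC=5 exec 'ADD A, 6'. After: A=6 B=1 C=0 D=0 ZF=0 PC=6
Step 7: PC=6 exec 'ADD C, 6'. After: A=6 B=1 C=6 D=0 ZF=0 PC=7
Step 8: PC=7 exec 'ADD B, 6'. After: A=6 B=7 C=6 D=0 ZF=0 PC=8
Step 9: PC=8 exec 'ADD C, 2'. After: A=6 B=7 C=8 D=0 ZF=0 PC=9
Step 10: PC=9 exec 'ADD A, 5'. After: A=11 B=7 C=8 D=0 ZF=0 PC=10
Step 11: PC=10 exec 'ADD C, 3'. After: A=11 B=7 C=11 D=0 ZF=0 PC=11
Step 12: PC=11 exec 'ADD B, 1'. After: A=11 B=8 C=11 D=0 ZF=0 PC=12
Step 13: PC=12 exec 'ADD B, 1'. After: A=11 B=9 C=11 D=0 ZF=0 PC=13
Step 14: PC=13 exec 'ADD C, 3'. After: A=11 B=9 C=14 D=0 ZF=0 PC=14
Step 15: PC=14 exec 'HALT'. After: A=11 B=9 C=14 D=0 ZF=0 PC=14 HALTED
Total instructions executed: 15

Answer: 15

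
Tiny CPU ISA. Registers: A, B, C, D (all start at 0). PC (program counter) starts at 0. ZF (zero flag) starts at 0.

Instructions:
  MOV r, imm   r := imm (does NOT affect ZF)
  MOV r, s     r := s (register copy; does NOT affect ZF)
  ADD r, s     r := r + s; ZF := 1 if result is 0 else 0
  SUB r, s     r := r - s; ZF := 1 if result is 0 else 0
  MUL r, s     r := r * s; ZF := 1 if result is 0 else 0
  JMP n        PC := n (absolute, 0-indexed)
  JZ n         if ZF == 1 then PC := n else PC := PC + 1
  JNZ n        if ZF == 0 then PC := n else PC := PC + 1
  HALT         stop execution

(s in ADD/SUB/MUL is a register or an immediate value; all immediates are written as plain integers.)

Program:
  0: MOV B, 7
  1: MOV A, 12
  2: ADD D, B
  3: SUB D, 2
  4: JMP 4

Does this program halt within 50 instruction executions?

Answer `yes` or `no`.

Answer: no

Derivation:
Step 1: PC=0 exec 'MOV B, 7'. After: A=0 B=7 C=0 D=0 ZF=0 PC=1
Step 2: PC=1 exec 'MOV A, 12'. After: A=12 B=7 C=0 D=0 ZF=0 PC=2
Step 3: PC=2 exec 'ADD D, B'. After: A=12 B=7 C=0 D=7 ZF=0 PC=3
Step 4: PC=3 exec 'SUB D, 2'. After: A=12 B=7 C=0 D=5 ZF=0 PC=4
Step 5: PC=4 exec 'JMP 4'. After: A=12 B=7 C=0 D=5 ZF=0 PC=4
State after step 5 equals state after step 4: the program is in a cycle of length 1 and will never halt.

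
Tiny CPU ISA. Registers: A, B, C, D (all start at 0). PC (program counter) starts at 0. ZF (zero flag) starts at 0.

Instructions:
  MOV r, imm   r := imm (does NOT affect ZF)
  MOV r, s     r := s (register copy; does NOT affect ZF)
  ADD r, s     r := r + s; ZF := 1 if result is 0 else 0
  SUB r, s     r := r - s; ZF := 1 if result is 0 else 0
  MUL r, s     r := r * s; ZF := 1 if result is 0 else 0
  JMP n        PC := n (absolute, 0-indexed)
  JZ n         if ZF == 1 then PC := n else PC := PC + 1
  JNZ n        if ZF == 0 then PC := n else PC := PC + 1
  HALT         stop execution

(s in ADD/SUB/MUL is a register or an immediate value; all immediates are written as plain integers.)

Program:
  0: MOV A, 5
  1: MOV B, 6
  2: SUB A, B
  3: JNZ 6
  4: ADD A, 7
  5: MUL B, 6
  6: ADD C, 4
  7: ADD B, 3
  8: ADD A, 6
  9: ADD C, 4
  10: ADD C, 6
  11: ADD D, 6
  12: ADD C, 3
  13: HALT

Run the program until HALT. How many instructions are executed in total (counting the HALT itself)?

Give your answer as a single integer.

Step 1: PC=0 exec 'MOV A, 5'. After: A=5 B=0 C=0 D=0 ZF=0 PC=1
Step 2: PC=1 exec 'MOV B, 6'. After: A=5 B=6 C=0 D=0 ZF=0 PC=2
Step 3: PC=2 exec 'SUB A, B'. After: A=-1 B=6 C=0 D=0 ZF=0 PC=3
Step 4: PC=3 exec 'JNZ 6'. After: A=-1 B=6 C=0 D=0 ZF=0 PC=6
Step 5: PC=6 exec 'ADD C, 4'. After: A=-1 B=6 C=4 D=0 ZF=0 PC=7
Step 6: PC=7 exec 'ADD B, 3'. After: A=-1 B=9 C=4 D=0 ZF=0 PC=8
Step 7: PC=8 exec 'ADD A, 6'. After: A=5 B=9 C=4 D=0 ZF=0 PC=9
Step 8: PC=9 exec 'ADD C, 4'. After: A=5 B=9 C=8 D=0 ZF=0 PC=10
Step 9: PC=10 exec 'ADD C, 6'. After: A=5 B=9 C=14 D=0 ZF=0 PC=11
Step 10: PC=11 exec 'ADD D, 6'. After: A=5 B=9 C=14 D=6 ZF=0 PC=12
Step 11: PC=12 exec 'ADD C, 3'. After: A=5 B=9 C=17 D=6 ZF=0 PC=13
Step 12: PC=13 exec 'HALT'. After: A=5 B=9 C=17 D=6 ZF=0 PC=13 HALTED
Total instructions executed: 12

Answer: 12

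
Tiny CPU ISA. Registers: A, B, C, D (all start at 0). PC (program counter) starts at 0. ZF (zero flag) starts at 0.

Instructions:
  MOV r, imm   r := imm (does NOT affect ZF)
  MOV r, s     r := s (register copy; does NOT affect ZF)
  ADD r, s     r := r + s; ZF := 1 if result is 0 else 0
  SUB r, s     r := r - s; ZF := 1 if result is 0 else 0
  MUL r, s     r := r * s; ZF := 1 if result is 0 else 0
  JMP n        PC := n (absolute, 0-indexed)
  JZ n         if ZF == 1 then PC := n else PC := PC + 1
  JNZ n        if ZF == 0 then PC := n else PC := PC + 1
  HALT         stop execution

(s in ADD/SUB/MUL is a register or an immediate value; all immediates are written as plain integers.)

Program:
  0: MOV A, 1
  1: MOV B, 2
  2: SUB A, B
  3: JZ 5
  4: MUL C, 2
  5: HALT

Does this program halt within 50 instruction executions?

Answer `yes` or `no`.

Answer: yes

Derivation:
Step 1: PC=0 exec 'MOV A, 1'. After: A=1 B=0 C=0 D=0 ZF=0 PC=1
Step 2: PC=1 exec 'MOV B, 2'. After: A=1 B=2 C=0 D=0 ZF=0 PC=2
Step 3: PC=2 exec 'SUB A, B'. After: A=-1 B=2 C=0 D=0 ZF=0 PC=3
Step 4: PC=3 exec 'JZ 5'. After: A=-1 B=2 C=0 D=0 ZF=0 PC=4
Step 5: PC=4 exec 'MUL C, 2'. After: A=-1 B=2 C=0 D=0 ZF=1 PC=5
Step 6: PC=5 exec 'HALT'. After: A=-1 B=2 C=0 D=0 ZF=1 PC=5 HALTED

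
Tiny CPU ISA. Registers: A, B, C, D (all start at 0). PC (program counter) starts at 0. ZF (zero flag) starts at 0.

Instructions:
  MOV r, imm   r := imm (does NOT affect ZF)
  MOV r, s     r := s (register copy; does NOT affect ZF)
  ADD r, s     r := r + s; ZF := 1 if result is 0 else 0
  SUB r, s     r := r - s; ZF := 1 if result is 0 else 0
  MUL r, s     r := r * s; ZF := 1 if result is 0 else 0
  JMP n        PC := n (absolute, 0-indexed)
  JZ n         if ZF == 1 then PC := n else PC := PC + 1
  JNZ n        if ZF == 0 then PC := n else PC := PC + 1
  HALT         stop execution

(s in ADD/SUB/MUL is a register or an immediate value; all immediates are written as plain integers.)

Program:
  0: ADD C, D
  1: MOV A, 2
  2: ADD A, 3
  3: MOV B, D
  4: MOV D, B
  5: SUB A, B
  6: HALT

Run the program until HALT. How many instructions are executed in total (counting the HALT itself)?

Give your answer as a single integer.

Answer: 7

Derivation:
Step 1: PC=0 exec 'ADD C, D'. After: A=0 B=0 C=0 D=0 ZF=1 PC=1
Step 2: PC=1 exec 'MOV A, 2'. After: A=2 B=0 C=0 D=0 ZF=1 PC=2
Step 3: PC=2 exec 'ADD A, 3'. After: A=5 B=0 C=0 D=0 ZF=0 PC=3
Step 4: PC=3 exec 'MOV B, D'. After: A=5 B=0 C=0 D=0 ZF=0 PC=4
Step 5: PC=4 exec 'MOV D, B'. After: A=5 B=0 C=0 D=0 ZF=0 PC=5
Step 6: PC=5 exec 'SUB A, B'. After: A=5 B=0 C=0 D=0 ZF=0 PC=6
Step 7: PC=6 exec 'HALT'. After: A=5 B=0 C=0 D=0 ZF=0 PC=6 HALTED
Total instructions executed: 7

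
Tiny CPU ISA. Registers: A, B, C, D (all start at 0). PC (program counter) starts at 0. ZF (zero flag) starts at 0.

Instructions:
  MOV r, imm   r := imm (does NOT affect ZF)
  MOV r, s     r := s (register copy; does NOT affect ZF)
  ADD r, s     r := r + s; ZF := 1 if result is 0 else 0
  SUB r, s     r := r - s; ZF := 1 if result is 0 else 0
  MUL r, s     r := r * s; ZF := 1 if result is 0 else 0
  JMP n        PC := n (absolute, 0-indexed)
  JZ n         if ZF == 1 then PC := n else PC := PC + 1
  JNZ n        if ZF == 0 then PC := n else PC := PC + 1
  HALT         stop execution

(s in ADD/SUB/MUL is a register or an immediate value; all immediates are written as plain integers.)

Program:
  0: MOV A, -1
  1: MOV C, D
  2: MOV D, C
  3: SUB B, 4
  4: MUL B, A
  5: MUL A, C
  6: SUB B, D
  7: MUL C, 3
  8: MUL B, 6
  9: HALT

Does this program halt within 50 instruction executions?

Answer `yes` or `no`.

Answer: yes

Derivation:
Step 1: PC=0 exec 'MOV A, -1'. After: A=-1 B=0 C=0 D=0 ZF=0 PC=1
Step 2: PC=1 exec 'MOV C, D'. After: A=-1 B=0 C=0 D=0 ZF=0 PC=2
Step 3: PC=2 exec 'MOV D, C'. After: A=-1 B=0 C=0 D=0 ZF=0 PC=3
Step 4: PC=3 exec 'SUB B, 4'. After: A=-1 B=-4 C=0 D=0 ZF=0 PC=4
Step 5: PC=4 exec 'MUL B, A'. After: A=-1 B=4 C=0 D=0 ZF=0 PC=5
Step 6: PC=5 exec 'MUL A, C'. After: A=0 B=4 C=0 D=0 ZF=1 PC=6
Step 7: PC=6 exec 'SUB B, D'. After: A=0 B=4 C=0 D=0 ZF=0 PC=7
Step 8: PC=7 exec 'MUL C, 3'. After: A=0 B=4 C=0 D=0 ZF=1 PC=8
Step 9: PC=8 exec 'MUL B, 6'. After: A=0 B=24 C=0 D=0 ZF=0 PC=9
Step 10: PC=9 exec 'HALT'. After: A=0 B=24 C=0 D=0 ZF=0 PC=9 HALTED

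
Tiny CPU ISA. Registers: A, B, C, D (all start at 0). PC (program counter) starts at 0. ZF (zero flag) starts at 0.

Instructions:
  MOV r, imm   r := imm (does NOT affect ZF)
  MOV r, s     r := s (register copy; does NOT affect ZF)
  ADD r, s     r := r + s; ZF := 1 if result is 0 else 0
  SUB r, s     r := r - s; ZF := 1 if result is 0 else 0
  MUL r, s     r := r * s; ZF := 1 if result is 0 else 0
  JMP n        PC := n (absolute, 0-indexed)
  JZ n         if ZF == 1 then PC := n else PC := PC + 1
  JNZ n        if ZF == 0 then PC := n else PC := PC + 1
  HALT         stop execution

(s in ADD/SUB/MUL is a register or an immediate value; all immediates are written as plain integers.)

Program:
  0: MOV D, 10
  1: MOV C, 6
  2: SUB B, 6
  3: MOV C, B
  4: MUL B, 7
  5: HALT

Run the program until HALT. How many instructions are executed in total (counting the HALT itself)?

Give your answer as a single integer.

Step 1: PC=0 exec 'MOV D, 10'. After: A=0 B=0 C=0 D=10 ZF=0 PC=1
Step 2: PC=1 exec 'MOV C, 6'. After: A=0 B=0 C=6 D=10 ZF=0 PC=2
Step 3: PC=2 exec 'SUB B, 6'. After: A=0 B=-6 C=6 D=10 ZF=0 PC=3
Step 4: PC=3 exec 'MOV C, B'. After: A=0 B=-6 C=-6 D=10 ZF=0 PC=4
Step 5: PC=4 exec 'MUL B, 7'. After: A=0 B=-42 C=-6 D=10 ZF=0 PC=5
Step 6: PC=5 exec 'HALT'. After: A=0 B=-42 C=-6 D=10 ZF=0 PC=5 HALTED
Total instructions executed: 6

Answer: 6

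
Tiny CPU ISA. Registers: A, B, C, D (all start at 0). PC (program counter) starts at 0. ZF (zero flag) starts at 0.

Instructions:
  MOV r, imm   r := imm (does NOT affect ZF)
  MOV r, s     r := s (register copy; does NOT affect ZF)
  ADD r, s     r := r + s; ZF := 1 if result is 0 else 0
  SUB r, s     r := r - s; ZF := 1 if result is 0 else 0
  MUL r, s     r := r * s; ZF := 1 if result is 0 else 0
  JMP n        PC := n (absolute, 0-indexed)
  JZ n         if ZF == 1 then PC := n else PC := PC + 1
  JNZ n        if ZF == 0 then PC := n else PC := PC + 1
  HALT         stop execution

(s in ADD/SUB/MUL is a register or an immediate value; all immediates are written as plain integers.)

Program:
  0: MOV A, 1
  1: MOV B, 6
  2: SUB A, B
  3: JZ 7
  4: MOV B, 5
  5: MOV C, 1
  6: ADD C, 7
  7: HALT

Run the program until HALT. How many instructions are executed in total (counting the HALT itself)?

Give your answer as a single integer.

Step 1: PC=0 exec 'MOV A, 1'. After: A=1 B=0 C=0 D=0 ZF=0 PC=1
Step 2: PC=1 exec 'MOV B, 6'. After: A=1 B=6 C=0 D=0 ZF=0 PC=2
Step 3: PC=2 exec 'SUB A, B'. After: A=-5 B=6 C=0 D=0 ZF=0 PC=3
Step 4: PC=3 exec 'JZ 7'. After: A=-5 B=6 C=0 D=0 ZF=0 PC=4
Step 5: PC=4 exec 'MOV B, 5'. After: A=-5 B=5 C=0 D=0 ZF=0 PC=5
Step 6: PC=5 exec 'MOV C, 1'. After: A=-5 B=5 C=1 D=0 ZF=0 PC=6
Step 7: PC=6 exec 'ADD C, 7'. After: A=-5 B=5 C=8 D=0 ZF=0 PC=7
Step 8: PC=7 exec 'HALT'. After: A=-5 B=5 C=8 D=0 ZF=0 PC=7 HALTED
Total instructions executed: 8

Answer: 8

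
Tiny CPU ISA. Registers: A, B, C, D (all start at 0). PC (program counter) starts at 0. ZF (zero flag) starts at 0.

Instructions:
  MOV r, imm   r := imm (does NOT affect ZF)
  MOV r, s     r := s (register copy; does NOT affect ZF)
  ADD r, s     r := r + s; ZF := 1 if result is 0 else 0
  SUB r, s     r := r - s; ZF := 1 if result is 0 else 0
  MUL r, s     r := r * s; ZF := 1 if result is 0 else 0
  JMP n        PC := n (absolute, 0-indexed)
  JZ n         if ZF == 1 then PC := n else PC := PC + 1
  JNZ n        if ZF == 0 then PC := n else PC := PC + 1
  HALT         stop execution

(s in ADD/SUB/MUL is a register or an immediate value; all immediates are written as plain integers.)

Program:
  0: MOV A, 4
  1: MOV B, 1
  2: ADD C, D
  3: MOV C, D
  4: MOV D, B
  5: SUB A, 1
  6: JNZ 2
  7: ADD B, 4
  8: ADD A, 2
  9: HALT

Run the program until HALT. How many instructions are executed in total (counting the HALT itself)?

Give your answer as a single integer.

Step 1: PC=0 exec 'MOV A, 4'. After: A=4 B=0 C=0 D=0 ZF=0 PC=1
Step 2: PC=1 exec 'MOV B, 1'. After: A=4 B=1 C=0 D=0 ZF=0 PC=2
Step 3: PC=2 exec 'ADD C, D'. After: A=4 B=1 C=0 D=0 ZF=1 PC=3
Step 4: PC=3 exec 'MOV C, D'. After: A=4 B=1 C=0 D=0 ZF=1 PC=4
Step 5: PC=4 exec 'MOV D, B'. After: A=4 B=1 C=0 D=1 ZF=1 PC=5
Step 6: PC=5 exec 'SUB A, 1'. After: A=3 B=1 C=0 D=1 ZF=0 PC=6
Step 7: PC=6 exec 'JNZ 2'. After: A=3 B=1 C=0 D=1 ZF=0 PC=2
Step 8: PC=2 exec 'ADD C, D'. After: A=3 B=1 C=1 D=1 ZF=0 PC=3
Step 9: PC=3 exec 'MOV C, D'. After: A=3 B=1 C=1 D=1 ZF=0 PC=4
Step 10: PC=4 exec 'MOV D, B'. After: A=3 B=1 C=1 D=1 ZF=0 PC=5
Step 11: PC=5 exec 'SUB A, 1'. After: A=2 B=1 C=1 D=1 ZF=0 PC=6
Step 12: PC=6 exec 'JNZ 2'. After: A=2 B=1 C=1 D=1 ZF=0 PC=2
Step 13: PC=2 exec 'ADD C, D'. After: A=2 B=1 C=2 D=1 ZF=0 PC=3
Step 14: PC=3 exec 'MOV C, D'. After: A=2 B=1 C=1 D=1 ZF=0 PC=4
Step 15: PC=4 exec 'MOV D, B'. After: A=2 B=1 C=1 D=1 ZF=0 PC=5
Step 16: PC=5 exec 'SUB A, 1'. After: A=1 B=1 C=1 D=1 ZF=0 PC=6
Step 17: PC=6 exec 'JNZ 2'. After: A=1 B=1 C=1 D=1 ZF=0 PC=2
Step 18: PC=2 exec 'ADD C, D'. After: A=1 B=1 C=2 D=1 ZF=0 PC=3
Step 19: PC=3 exec 'MOV C, D'. After: A=1 B=1 C=1 D=1 ZF=0 PC=4
Step 20: PC=4 exec 'MOV D, B'. After: A=1 B=1 C=1 D=1 ZF=0 PC=5
Step 21: PC=5 exec 'SUB A, 1'. After: A=0 B=1 C=1 D=1 ZF=1 PC=6
Step 22: PC=6 exec 'JNZ 2'. After: A=0 B=1 C=1 D=1 ZF=1 PC=7
Step 23: PC=7 exec 'ADD B, 4'. After: A=0 B=5 C=1 D=1 ZF=0 PC=8
Step 24: PC=8 exec 'ADD A, 2'. After: A=2 B=5 C=1 D=1 ZF=0 PC=9
Step 25: PC=9 exec 'HALT'. After: A=2 B=5 C=1 D=1 ZF=0 PC=9 HALTED
Total instructions executed: 25

Answer: 25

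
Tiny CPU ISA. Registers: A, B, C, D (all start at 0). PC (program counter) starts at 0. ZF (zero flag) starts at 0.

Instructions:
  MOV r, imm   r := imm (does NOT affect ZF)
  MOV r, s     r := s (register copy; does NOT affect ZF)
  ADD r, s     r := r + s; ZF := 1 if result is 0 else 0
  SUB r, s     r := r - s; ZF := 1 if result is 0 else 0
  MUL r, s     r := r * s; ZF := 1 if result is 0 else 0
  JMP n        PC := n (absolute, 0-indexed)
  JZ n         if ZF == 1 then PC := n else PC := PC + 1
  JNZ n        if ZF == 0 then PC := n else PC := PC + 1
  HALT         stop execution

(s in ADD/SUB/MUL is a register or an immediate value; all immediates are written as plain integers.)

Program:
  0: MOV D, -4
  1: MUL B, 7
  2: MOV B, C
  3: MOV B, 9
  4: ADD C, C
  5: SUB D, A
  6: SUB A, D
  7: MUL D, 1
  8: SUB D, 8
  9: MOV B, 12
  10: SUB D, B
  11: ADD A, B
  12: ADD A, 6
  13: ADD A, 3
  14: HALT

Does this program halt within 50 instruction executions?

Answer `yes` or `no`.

Answer: yes

Derivation:
Step 1: PC=0 exec 'MOV D, -4'. After: A=0 B=0 C=0 D=-4 ZF=0 PC=1
Step 2: PC=1 exec 'MUL B, 7'. After: A=0 B=0 C=0 D=-4 ZF=1 PC=2
Step 3: PC=2 exec 'MOV B, C'. After: A=0 B=0 C=0 D=-4 ZF=1 PC=3
Step 4: PC=3 exec 'MOV B, 9'. After: A=0 B=9 C=0 D=-4 ZF=1 PC=4
Step 5: PC=4 exec 'ADD C, C'. After: A=0 B=9 C=0 D=-4 ZF=1 PC=5
Step 6: PC=5 exec 'SUB D, A'. After: A=0 B=9 C=0 D=-4 ZF=0 PC=6
Step 7: PC=6 exec 'SUB A, D'. After: A=4 B=9 C=0 D=-4 ZF=0 PC=7
Step 8: PC=7 exec 'MUL D, 1'. After: A=4 B=9 C=0 D=-4 ZF=0 PC=8
Step 9: PC=8 exec 'SUB D, 8'. After: A=4 B=9 C=0 D=-12 ZF=0 PC=9
Step 10: PC=9 exec 'MOV B, 12'. After: A=4 B=12 C=0 D=-12 ZF=0 PC=10
Step 11: PC=10 exec 'SUB D, B'. After: A=4 B=12 C=0 D=-24 ZF=0 PC=11
Step 12: PC=11 exec 'ADD A, B'. After: A=16 B=12 C=0 D=-24 ZF=0 PC=12
Step 13: PC=12 exec 'ADD A, 6'. After: A=22 B=12 C=0 D=-24 ZF=0 PC=13
Step 14: PC=13 exec 'ADD A, 3'. After: A=25 B=12 C=0 D=-24 ZF=0 PC=14
Step 15: PC=14 exec 'HALT'. After: A=25 B=12 C=0 D=-24 ZF=0 PC=14 HALTED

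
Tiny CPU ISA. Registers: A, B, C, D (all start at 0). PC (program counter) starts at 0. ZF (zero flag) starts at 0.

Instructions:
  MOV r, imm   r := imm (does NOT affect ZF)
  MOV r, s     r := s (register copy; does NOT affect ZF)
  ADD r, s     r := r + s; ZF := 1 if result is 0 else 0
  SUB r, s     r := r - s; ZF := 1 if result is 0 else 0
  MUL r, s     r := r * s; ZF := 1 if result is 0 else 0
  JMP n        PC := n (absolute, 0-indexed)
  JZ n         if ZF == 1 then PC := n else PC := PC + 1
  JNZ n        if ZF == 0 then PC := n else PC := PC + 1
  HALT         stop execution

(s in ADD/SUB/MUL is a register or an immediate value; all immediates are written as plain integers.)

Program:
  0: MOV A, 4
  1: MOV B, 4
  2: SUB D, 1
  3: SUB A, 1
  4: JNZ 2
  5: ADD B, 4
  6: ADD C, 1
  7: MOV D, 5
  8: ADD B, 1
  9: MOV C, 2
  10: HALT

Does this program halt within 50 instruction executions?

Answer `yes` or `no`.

Step 1: PC=0 exec 'MOV A, 4'. After: A=4 B=0 C=0 D=0 ZF=0 PC=1
Step 2: PC=1 exec 'MOV B, 4'. After: A=4 B=4 C=0 D=0 ZF=0 PC=2
Step 3: PC=2 exec 'SUB D, 1'. After: A=4 B=4 C=0 D=-1 ZF=0 PC=3
Step 4: PC=3 exec 'SUB A, 1'. After: A=3 B=4 C=0 D=-1 ZF=0 PC=4
Step 5: PC=4 exec 'JNZ 2'. After: A=3 B=4 C=0 D=-1 ZF=0 PC=2
Step 6: PC=2 exec 'SUB D, 1'. After: A=3 B=4 C=0 D=-2 ZF=0 PC=3
Step 7: PC=3 exec 'SUB A, 1'. After: A=2 B=4 C=0 D=-2 ZF=0 PC=4
Step 8: PC=4 exec 'JNZ 2'. After: A=2 B=4 C=0 D=-2 ZF=0 PC=2
Step 9: PC=2 exec 'SUB D, 1'. After: A=2 B=4 C=0 D=-3 ZF=0 PC=3
Step 10: PC=3 exec 'SUB A, 1'. After: A=1 B=4 C=0 D=-3 ZF=0 PC=4
Step 11: PC=4 exec 'JNZ 2'. After: A=1 B=4 C=0 D=-3 ZF=0 PC=2
Step 12: PC=2 exec 'SUB D, 1'. After: A=1 B=4 C=0 D=-4 ZF=0 PC=3
Step 13: PC=3 exec 'SUB A, 1'. After: A=0 B=4 C=0 D=-4 ZF=1 PC=4
Step 14: PC=4 exec 'JNZ 2'. After: A=0 B=4 C=0 D=-4 ZF=1 PC=5
Step 15: PC=5 exec 'ADD B, 4'. After: A=0 B=8 C=0 D=-4 ZF=0 PC=6
Step 16: PC=6 exec 'ADD C, 1'. After: A=0 B=8 C=1 D=-4 ZF=0 PC=7
Step 17: PC=7 exec 'MOV D, 5'. After: A=0 B=8 C=1 D=5 ZF=0 PC=8
Step 18: PC=8 exec 'ADD B, 1'. After: A=0 B=9 C=1 D=5 ZF=0 PC=9
Step 19: PC=9 exec 'MOV C, 2'. After: A=0 B=9 C=2 D=5 ZF=0 PC=10
Step 20: PC=10 exec 'HALT'. After: A=0 B=9 C=2 D=5 ZF=0 PC=10 HALTED

Answer: yes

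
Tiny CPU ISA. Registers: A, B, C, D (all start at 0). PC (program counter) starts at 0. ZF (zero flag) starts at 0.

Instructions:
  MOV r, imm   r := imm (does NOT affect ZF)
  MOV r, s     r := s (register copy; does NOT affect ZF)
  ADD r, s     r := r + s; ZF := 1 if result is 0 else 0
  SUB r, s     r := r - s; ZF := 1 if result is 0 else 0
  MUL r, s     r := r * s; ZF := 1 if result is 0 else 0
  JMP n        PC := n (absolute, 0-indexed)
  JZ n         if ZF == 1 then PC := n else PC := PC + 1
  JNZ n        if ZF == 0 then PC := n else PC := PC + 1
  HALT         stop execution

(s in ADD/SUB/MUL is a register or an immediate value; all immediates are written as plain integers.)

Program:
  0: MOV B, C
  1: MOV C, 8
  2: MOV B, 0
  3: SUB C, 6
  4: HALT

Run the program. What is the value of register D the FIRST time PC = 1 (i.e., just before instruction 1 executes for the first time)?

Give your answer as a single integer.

Step 1: PC=0 exec 'MOV B, C'. After: A=0 B=0 C=0 D=0 ZF=0 PC=1
First time PC=1: D=0

0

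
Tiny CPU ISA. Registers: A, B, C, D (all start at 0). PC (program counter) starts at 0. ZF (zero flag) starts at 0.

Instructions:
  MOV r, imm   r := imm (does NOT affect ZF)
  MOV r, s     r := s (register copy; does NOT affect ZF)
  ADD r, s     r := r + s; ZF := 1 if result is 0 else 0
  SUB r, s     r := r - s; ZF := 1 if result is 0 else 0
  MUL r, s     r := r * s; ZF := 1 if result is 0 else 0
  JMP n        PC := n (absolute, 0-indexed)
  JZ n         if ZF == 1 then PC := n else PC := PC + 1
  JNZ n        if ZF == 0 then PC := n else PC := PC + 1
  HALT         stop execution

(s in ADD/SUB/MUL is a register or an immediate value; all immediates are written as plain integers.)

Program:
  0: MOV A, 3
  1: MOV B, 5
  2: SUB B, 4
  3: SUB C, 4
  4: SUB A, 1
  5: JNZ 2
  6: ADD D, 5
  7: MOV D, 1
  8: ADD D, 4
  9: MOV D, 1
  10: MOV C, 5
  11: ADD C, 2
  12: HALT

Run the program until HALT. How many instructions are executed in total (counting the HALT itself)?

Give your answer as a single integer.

Answer: 21

Derivation:
Step 1: PC=0 exec 'MOV A, 3'. After: A=3 B=0 C=0 D=0 ZF=0 PC=1
Step 2: PC=1 exec 'MOV B, 5'. After: A=3 B=5 C=0 D=0 ZF=0 PC=2
Step 3: PC=2 exec 'SUB B, 4'. After: A=3 B=1 C=0 D=0 ZF=0 PC=3
Step 4: PC=3 exec 'SUB C, 4'. After: A=3 B=1 C=-4 D=0 ZF=0 PC=4
Step 5: PC=4 exec 'SUB A, 1'. After: A=2 B=1 C=-4 D=0 ZF=0 PC=5
Step 6: PC=5 exec 'JNZ 2'. After: A=2 B=1 C=-4 D=0 ZF=0 PC=2
Step 7: PC=2 exec 'SUB B, 4'. After: A=2 B=-3 C=-4 D=0 ZF=0 PC=3
Step 8: PC=3 exec 'SUB C, 4'. After: A=2 B=-3 C=-8 D=0 ZF=0 PC=4
Step 9: PC=4 exec 'SUB A, 1'. After: A=1 B=-3 C=-8 D=0 ZF=0 PC=5
Step 10: PC=5 exec 'JNZ 2'. After: A=1 B=-3 C=-8 D=0 ZF=0 PC=2
Step 11: PC=2 exec 'SUB B, 4'. After: A=1 B=-7 C=-8 D=0 ZF=0 PC=3
Step 12: PC=3 exec 'SUB C, 4'. After: A=1 B=-7 C=-12 D=0 ZF=0 PC=4
Step 13: PC=4 exec 'SUB A, 1'. After: A=0 B=-7 C=-12 D=0 ZF=1 PC=5
Step 14: PC=5 exec 'JNZ 2'. After: A=0 B=-7 C=-12 D=0 ZF=1 PC=6
Step 15: PC=6 exec 'ADD D, 5'. After: A=0 B=-7 C=-12 D=5 ZF=0 PC=7
Step 16: PC=7 exec 'MOV D, 1'. After: A=0 B=-7 C=-12 D=1 ZF=0 PC=8
Step 17: PC=8 exec 'ADD D, 4'. After: A=0 B=-7 C=-12 D=5 ZF=0 PC=9
Step 18: PC=9 exec 'MOV D, 1'. After: A=0 B=-7 C=-12 D=1 ZF=0 PC=10
Step 19: PC=10 exec 'MOV C, 5'. After: A=0 B=-7 C=5 D=1 ZF=0 PC=11
Step 20: PC=11 exec 'ADD C, 2'. After: A=0 B=-7 C=7 D=1 ZF=0 PC=12
Step 21: PC=12 exec 'HALT'. After: A=0 B=-7 C=7 D=1 ZF=0 PC=12 HALTED
Total instructions executed: 21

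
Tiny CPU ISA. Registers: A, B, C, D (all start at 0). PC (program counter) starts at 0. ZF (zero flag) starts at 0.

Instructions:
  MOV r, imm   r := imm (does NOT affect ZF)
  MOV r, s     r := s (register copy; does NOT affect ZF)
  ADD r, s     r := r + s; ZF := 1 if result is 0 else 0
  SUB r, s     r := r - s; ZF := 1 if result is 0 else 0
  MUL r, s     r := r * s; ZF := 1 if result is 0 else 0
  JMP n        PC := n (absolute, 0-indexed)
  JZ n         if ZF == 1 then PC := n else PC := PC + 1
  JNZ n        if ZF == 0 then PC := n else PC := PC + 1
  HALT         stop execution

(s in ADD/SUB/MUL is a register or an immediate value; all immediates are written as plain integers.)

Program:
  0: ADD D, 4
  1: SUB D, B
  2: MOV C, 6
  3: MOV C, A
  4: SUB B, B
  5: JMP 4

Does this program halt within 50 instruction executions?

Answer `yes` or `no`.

Step 1: PC=0 exec 'ADD D, 4'. After: A=0 B=0 C=0 D=4 ZF=0 PC=1
Step 2: PC=1 exec 'SUB D, B'. After: A=0 B=0 C=0 D=4 ZF=0 PC=2
Step 3: PC=2 exec 'MOV C, 6'. After: A=0 B=0 C=6 D=4 ZF=0 PC=3
Step 4: PC=3 exec 'MOV C, A'. After: A=0 B=0 C=0 D=4 ZF=0 PC=4
Step 5: PC=4 exec 'SUB B, B'. After: A=0 B=0 C=0 D=4 ZF=1 PC=5
Step 6: PC=5 exec 'JMP 4'. After: A=0 B=0 C=0 D=4 ZF=1 PC=4
Step 7: PC=4 exec 'SUB B, B'. After: A=0 B=0 C=0 D=4 ZF=1 PC=5
State after step 7 equals state after step 5: the program is in a cycle of length 2 and will never halt.

Answer: no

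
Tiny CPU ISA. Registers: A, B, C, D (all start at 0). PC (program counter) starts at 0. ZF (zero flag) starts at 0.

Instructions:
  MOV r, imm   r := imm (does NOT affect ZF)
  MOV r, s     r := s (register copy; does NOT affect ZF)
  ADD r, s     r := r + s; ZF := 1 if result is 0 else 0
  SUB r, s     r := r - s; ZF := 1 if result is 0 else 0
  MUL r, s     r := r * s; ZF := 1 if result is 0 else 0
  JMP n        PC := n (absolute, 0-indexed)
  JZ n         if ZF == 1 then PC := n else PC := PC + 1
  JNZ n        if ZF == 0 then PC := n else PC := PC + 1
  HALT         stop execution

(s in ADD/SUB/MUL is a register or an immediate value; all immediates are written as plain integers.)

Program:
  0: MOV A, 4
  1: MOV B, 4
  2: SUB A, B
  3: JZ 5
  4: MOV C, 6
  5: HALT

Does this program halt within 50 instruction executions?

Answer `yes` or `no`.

Answer: yes

Derivation:
Step 1: PC=0 exec 'MOV A, 4'. After: A=4 B=0 C=0 D=0 ZF=0 PC=1
Step 2: PC=1 exec 'MOV B, 4'. After: A=4 B=4 C=0 D=0 ZF=0 PC=2
Step 3: PC=2 exec 'SUB A, B'. After: A=0 B=4 C=0 D=0 ZF=1 PC=3
Step 4: PC=3 exec 'JZ 5'. After: A=0 B=4 C=0 D=0 ZF=1 PC=5
Step 5: PC=5 exec 'HALT'. After: A=0 B=4 C=0 D=0 ZF=1 PC=5 HALTED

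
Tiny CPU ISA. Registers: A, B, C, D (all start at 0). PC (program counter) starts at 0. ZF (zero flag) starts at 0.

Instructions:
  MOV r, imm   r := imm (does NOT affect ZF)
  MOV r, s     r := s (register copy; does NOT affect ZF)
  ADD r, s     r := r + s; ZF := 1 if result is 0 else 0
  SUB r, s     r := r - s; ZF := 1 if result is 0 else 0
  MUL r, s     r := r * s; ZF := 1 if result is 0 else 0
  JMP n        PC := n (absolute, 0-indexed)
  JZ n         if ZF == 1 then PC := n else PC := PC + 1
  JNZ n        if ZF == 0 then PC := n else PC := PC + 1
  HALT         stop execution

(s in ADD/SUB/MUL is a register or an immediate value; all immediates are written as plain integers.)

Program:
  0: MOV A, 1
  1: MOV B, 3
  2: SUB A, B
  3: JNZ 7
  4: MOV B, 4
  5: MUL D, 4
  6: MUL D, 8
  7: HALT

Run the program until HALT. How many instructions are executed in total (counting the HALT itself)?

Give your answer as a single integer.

Step 1: PC=0 exec 'MOV A, 1'. After: A=1 B=0 C=0 D=0 ZF=0 PC=1
Step 2: PC=1 exec 'MOV B, 3'. After: A=1 B=3 C=0 D=0 ZF=0 PC=2
Step 3: PC=2 exec 'SUB A, B'. After: A=-2 B=3 C=0 D=0 ZF=0 PC=3
Step 4: PC=3 exec 'JNZ 7'. After: A=-2 B=3 C=0 D=0 ZF=0 PC=7
Step 5: PC=7 exec 'HALT'. After: A=-2 B=3 C=0 D=0 ZF=0 PC=7 HALTED
Total instructions executed: 5

Answer: 5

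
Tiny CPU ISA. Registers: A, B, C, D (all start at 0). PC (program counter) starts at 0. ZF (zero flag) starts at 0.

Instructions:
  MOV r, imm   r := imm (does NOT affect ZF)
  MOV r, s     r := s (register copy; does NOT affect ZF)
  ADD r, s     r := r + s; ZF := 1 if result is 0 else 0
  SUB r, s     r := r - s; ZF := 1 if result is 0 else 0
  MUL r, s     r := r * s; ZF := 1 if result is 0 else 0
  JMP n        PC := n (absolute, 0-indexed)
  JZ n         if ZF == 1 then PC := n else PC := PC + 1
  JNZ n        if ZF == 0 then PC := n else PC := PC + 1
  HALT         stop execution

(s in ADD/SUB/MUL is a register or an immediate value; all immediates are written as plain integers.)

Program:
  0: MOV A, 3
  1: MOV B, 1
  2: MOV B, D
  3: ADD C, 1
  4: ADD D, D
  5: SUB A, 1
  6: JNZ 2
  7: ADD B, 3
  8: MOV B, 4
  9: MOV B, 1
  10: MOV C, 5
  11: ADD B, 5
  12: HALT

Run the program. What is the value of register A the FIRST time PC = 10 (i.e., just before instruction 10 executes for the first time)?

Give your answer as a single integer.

Step 1: PC=0 exec 'MOV A, 3'. After: A=3 B=0 C=0 D=0 ZF=0 PC=1
Step 2: PC=1 exec 'MOV B, 1'. After: A=3 B=1 C=0 D=0 ZF=0 PC=2
Step 3: PC=2 exec 'MOV B, D'. After: A=3 B=0 C=0 D=0 ZF=0 PC=3
Step 4: PC=3 exec 'ADD C, 1'. After: A=3 B=0 C=1 D=0 ZF=0 PC=4
Step 5: PC=4 exec 'ADD D, D'. After: A=3 B=0 C=1 D=0 ZF=1 PC=5
Step 6: PC=5 exec 'SUB A, 1'. After: A=2 B=0 C=1 D=0 ZF=0 PC=6
Step 7: PC=6 exec 'JNZ 2'. After: A=2 B=0 C=1 D=0 ZF=0 PC=2
Step 8: PC=2 exec 'MOV B, D'. After: A=2 B=0 C=1 D=0 ZF=0 PC=3
Step 9: PC=3 exec 'ADD C, 1'. After: A=2 B=0 C=2 D=0 ZF=0 PC=4
Step 10: PC=4 exec 'ADD D, D'. After: A=2 B=0 C=2 D=0 ZF=1 PC=5
Step 11: PC=5 exec 'SUB A, 1'. After: A=1 B=0 C=2 D=0 ZF=0 PC=6
Step 12: PC=6 exec 'JNZ 2'. After: A=1 B=0 C=2 D=0 ZF=0 PC=2
Step 13: PC=2 exec 'MOV B, D'. After: A=1 B=0 C=2 D=0 ZF=0 PC=3
Step 14: PC=3 exec 'ADD C, 1'. After: A=1 B=0 C=3 D=0 ZF=0 PC=4
Step 15: PC=4 exec 'ADD D, D'. After: A=1 B=0 C=3 D=0 ZF=1 PC=5
Step 16: PC=5 exec 'SUB A, 1'. After: A=0 B=0 C=3 D=0 ZF=1 PC=6
Step 17: PC=6 exec 'JNZ 2'. After: A=0 B=0 C=3 D=0 ZF=1 PC=7
Step 18: PC=7 exec 'ADD B, 3'. After: A=0 B=3 C=3 D=0 ZF=0 PC=8
Step 19: PC=8 exec 'MOV B, 4'. After: A=0 B=4 C=3 D=0 ZF=0 PC=9
Step 20: PC=9 exec 'MOV B, 1'. After: A=0 B=1 C=3 D=0 ZF=0 PC=10
First time PC=10: A=0

0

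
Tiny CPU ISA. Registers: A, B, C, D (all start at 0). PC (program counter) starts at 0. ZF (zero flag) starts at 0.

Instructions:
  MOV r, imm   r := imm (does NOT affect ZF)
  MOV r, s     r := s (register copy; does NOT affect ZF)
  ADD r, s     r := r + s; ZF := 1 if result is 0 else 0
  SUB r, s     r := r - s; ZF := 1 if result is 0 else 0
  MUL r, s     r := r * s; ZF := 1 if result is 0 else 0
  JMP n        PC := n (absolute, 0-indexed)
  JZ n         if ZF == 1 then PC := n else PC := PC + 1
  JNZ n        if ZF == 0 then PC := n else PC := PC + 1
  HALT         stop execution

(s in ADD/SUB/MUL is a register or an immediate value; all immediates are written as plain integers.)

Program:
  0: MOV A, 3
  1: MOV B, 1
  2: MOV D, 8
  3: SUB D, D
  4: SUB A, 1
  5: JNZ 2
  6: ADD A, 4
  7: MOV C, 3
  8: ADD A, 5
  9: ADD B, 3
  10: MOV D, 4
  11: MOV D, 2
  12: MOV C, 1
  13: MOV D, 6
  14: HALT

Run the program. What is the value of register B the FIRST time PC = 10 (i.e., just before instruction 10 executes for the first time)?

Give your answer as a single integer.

Step 1: PC=0 exec 'MOV A, 3'. After: A=3 B=0 C=0 D=0 ZF=0 PC=1
Step 2: PC=1 exec 'MOV B, 1'. After: A=3 B=1 C=0 D=0 ZF=0 PC=2
Step 3: PC=2 exec 'MOV D, 8'. After: A=3 B=1 C=0 D=8 ZF=0 PC=3
Step 4: PC=3 exec 'SUB D, D'. After: A=3 B=1 C=0 D=0 ZF=1 PC=4
Step 5: PC=4 exec 'SUB A, 1'. After: A=2 B=1 C=0 D=0 ZF=0 PC=5
Step 6: PC=5 exec 'JNZ 2'. After: A=2 B=1 C=0 D=0 ZF=0 PC=2
Step 7: PC=2 exec 'MOV D, 8'. After: A=2 B=1 C=0 D=8 ZF=0 PC=3
Step 8: PC=3 exec 'SUB D, D'. After: A=2 B=1 C=0 D=0 ZF=1 PC=4
Step 9: PC=4 exec 'SUB A, 1'. After: A=1 B=1 C=0 D=0 ZF=0 PC=5
Step 10: PC=5 exec 'JNZ 2'. After: A=1 B=1 C=0 D=0 ZF=0 PC=2
Step 11: PC=2 exec 'MOV D, 8'. After: A=1 B=1 C=0 D=8 ZF=0 PC=3
Step 12: PC=3 exec 'SUB D, D'. After: A=1 B=1 C=0 D=0 ZF=1 PC=4
Step 13: PC=4 exec 'SUB A, 1'. After: A=0 B=1 C=0 D=0 ZF=1 PC=5
Step 14: PC=5 exec 'JNZ 2'. After: A=0 B=1 C=0 D=0 ZF=1 PC=6
Step 15: PC=6 exec 'ADD A, 4'. After: A=4 B=1 C=0 D=0 ZF=0 PC=7
Step 16: PC=7 exec 'MOV C, 3'. After: A=4 B=1 C=3 D=0 ZF=0 PC=8
Step 17: PC=8 exec 'ADD A, 5'. After: A=9 B=1 C=3 D=0 ZF=0 PC=9
Step 18: PC=9 exec 'ADD B, 3'. After: A=9 B=4 C=3 D=0 ZF=0 PC=10
First time PC=10: B=4

4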